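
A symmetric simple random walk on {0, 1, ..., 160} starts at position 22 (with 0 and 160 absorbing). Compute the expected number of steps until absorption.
E[τ | X_0 = 22] = 3036

Let v_k = E[τ | X_0 = k]. Boundary: v_0 = v_160 = 0. Recurrence: v_k = 1 + (v_{k-1} + v_{k+1})/2 for 1 ≤ k ≤ 159. The particular solution to v_k − (v_{k-1} + v_{k+1})/2 = 1 is v_k = −k^2. Adding homogeneous solution A + B k and matching boundaries gives v_k = k (160 − k). Substituting k = 22: v_22 = 22 · 138 = 3036.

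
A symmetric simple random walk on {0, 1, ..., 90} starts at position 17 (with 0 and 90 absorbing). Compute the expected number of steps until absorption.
E[τ | X_0 = 17] = 1241

Let v_k = E[τ | X_0 = k]. Boundary: v_0 = v_90 = 0. Recurrence: v_k = 1 + (v_{k-1} + v_{k+1})/2 for 1 ≤ k ≤ 89. The particular solution to v_k − (v_{k-1} + v_{k+1})/2 = 1 is v_k = −k^2. Adding homogeneous solution A + B k and matching boundaries gives v_k = k (90 − k). Substituting k = 17: v_17 = 17 · 73 = 1241.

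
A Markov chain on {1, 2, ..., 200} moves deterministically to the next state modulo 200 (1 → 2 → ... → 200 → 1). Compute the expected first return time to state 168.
E[T_168 | X_0 = 168] = 200

The chain cycles deterministically, so starting at state 168 it returns in exactly 200 steps. Equivalently, the stationary distribution is uniform π_j = 1/200 for every state j, so by Kac's formula E[T_168] = 1/π_168 = 200.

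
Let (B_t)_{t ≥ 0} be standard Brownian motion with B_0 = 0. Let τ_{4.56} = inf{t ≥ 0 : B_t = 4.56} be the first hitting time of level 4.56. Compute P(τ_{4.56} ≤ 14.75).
P(τ_{4.56} ≤ 14.75) = 2(1 − Φ(4.56/√14.75)) = 2(1 − Φ(1.1873)) ≈ 0.2351

By the reflection principle for standard BM, P(τ_b ≤ t) = 2 · P(B_t ≥ b). Since B_t ~ N(0, t), P(B_t ≥ 4.56) = 1 − Φ(4.56/√t) = 1 − Φ(4.56/√14.75) = 1 − Φ(1.1873) ≈ 0.11755. Doubling: P(τ_{4.56} ≤ 14.75) ≈ 2 · 0.11755 = 0.23510 ≈ 0.2351.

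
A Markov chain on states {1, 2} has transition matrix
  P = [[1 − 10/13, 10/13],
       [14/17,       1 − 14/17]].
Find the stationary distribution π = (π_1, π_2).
π_1 = 91/176, π_2 = 85/176

Solve πP = π with π_1 + π_2 = 1. From πP = π: π_1 · (1 − 10/13) + π_2 · 14/17 = π_1 ⇒ π_2 · 14/17 = π_1 · 10/13 ⇒ π_2/π_1 = (10/13)/(14/17) = 85/91. Together with π_1 + π_2 = 1:
  π_1 = (14/17)/(10/13 + 14/17) = (14/17)/(352/221) = 91/176,
  π_2 = (10/13)/(10/13 + 14/17) = (10/13)/(352/221) = 85/176.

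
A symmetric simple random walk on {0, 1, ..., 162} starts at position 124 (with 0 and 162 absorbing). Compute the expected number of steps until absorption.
E[τ | X_0 = 124] = 4712

Let v_k = E[τ | X_0 = k]. Boundary: v_0 = v_162 = 0. Recurrence: v_k = 1 + (v_{k-1} + v_{k+1})/2 for 1 ≤ k ≤ 161. The particular solution to v_k − (v_{k-1} + v_{k+1})/2 = 1 is v_k = −k^2. Adding homogeneous solution A + B k and matching boundaries gives v_k = k (162 − k). Substituting k = 124: v_124 = 124 · 38 = 4712.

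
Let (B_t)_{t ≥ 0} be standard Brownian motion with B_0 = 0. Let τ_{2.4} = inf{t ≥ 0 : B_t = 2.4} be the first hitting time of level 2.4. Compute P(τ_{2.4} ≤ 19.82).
P(τ_{2.4} ≤ 19.82) = 2(1 − Φ(2.4/√19.82)) = 2(1 − Φ(0.5391)) ≈ 0.5898

By the reflection principle for standard BM, P(τ_b ≤ t) = 2 · P(B_t ≥ b). Since B_t ~ N(0, t), P(B_t ≥ 2.4) = 1 − Φ(2.4/√t) = 1 − Φ(2.4/√19.82) = 1 − Φ(0.5391) ≈ 0.29491. Doubling: P(τ_{2.4} ≤ 19.82) ≈ 2 · 0.29491 = 0.58982 ≈ 0.5898.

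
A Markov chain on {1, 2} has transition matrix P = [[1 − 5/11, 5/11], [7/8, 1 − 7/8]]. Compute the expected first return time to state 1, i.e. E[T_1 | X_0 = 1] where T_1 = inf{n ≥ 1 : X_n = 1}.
E[T_1 | X_0 = 1] = 1/π_1 = 117/77

For an irreducible recurrent Markov chain with stationary distribution π, E[T_i | X_0 = i] = 1/π_i (Kac's formula). Here π_1 = (7/8)/(5/11 + 7/8) = (7/8)/(117/88) = 77/117, so E[T_1 | X_0 = 1] = 1/π_1 = (5/11 + 7/8)/(7/8) = (117/88)/(7/8) = 117/77.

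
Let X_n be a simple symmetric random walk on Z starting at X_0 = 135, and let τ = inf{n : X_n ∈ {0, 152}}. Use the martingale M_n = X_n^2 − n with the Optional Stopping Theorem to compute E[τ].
E[τ] = 2295

M_n = X_n^2 − n is a martingale (since E[X_{n+1}^2 | F_n] = X_n^2 + 1). By OST (τ has finite mean in a bounded region), E[M_τ] = E[M_0] = X_0^2 − 0 = 135^2 = 18225. Also E[M_τ] = E[X_τ^2] − E[τ]. The walk exits at 0 or 152, with P(hit 152 first) = 135/152, so E[X_τ^2] = 152^2 · 135/152 + 0 = 20520. Thus E[τ] = E[X_τ^2] − E[M_τ] = 20520 − 18225 = 2295 = 135(152 − 135) = 2295.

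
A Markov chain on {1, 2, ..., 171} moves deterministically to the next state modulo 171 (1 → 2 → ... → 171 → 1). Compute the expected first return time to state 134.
E[T_134 | X_0 = 134] = 171

The chain cycles deterministically, so starting at state 134 it returns in exactly 171 steps. Equivalently, the stationary distribution is uniform π_j = 1/171 for every state j, so by Kac's formula E[T_134] = 1/π_134 = 171.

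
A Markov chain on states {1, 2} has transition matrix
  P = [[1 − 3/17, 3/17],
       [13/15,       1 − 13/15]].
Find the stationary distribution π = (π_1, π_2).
π_1 = 221/266, π_2 = 45/266

Solve πP = π with π_1 + π_2 = 1. From πP = π: π_1 · (1 − 3/17) + π_2 · 13/15 = π_1 ⇒ π_2 · 13/15 = π_1 · 3/17 ⇒ π_2/π_1 = (3/17)/(13/15) = 45/221. Together with π_1 + π_2 = 1:
  π_1 = (13/15)/(3/17 + 13/15) = (13/15)/(266/255) = 221/266,
  π_2 = (3/17)/(3/17 + 13/15) = (3/17)/(266/255) = 45/266.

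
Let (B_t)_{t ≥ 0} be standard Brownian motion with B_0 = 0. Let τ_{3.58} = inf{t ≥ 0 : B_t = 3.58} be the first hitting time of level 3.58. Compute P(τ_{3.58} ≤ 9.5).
P(τ_{3.58} ≤ 9.5) = 2(1 − Φ(3.58/√9.5)) = 2(1 − Φ(1.1615)) ≈ 0.2454

By the reflection principle for standard BM, P(τ_b ≤ t) = 2 · P(B_t ≥ b). Since B_t ~ N(0, t), P(B_t ≥ 3.58) = 1 − Φ(3.58/√t) = 1 − Φ(3.58/√9.5) = 1 − Φ(1.1615) ≈ 0.12272. Doubling: P(τ_{3.58} ≤ 9.5) ≈ 2 · 0.12272 = 0.24544 ≈ 0.2454.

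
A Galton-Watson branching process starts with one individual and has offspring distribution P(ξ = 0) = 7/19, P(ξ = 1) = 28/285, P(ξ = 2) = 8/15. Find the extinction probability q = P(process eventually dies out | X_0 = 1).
q = 105/152

The pgf is f(s) = 7/19 + 28/285·s + 8/15·s². The extinction probability q is the smallest fixed point of f in [0, 1]. Setting s = f(s):
  8/15·s² + (28/285 − 1)·s + 7/19 = 0
  8/15·s² − (7/19 + 8/15)·s + 7/19 = 0
which factors as (s − 1)·(8/15·s − 7/19) = 0, giving roots s = 1 and s = (7/19)/(8/15) = 105/152.
Mean offspring μ = 28/285 + 2·8/15 = 332/285 > 1 (supercritical), so q < 1. The extinction probability is the smaller root: q = (7/19)/(8/15) = 105/152.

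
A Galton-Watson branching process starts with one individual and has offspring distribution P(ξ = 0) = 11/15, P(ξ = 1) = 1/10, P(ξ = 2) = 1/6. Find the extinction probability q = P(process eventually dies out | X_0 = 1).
q = 1

Mean offspring μ = 0·11/15 + 1·1/10 + 2·1/6 = 13/30 ≤ 1. For μ ≤ 1 with offspring not concentrated at 1, the Galton-Watson process goes extinct almost surely, so q = 1.
(Algebraic check: The pgf is f(s) = 11/15 + 1/10·s + 1/6·s². The extinction probability q is the smallest fixed point of f in [0, 1]. Setting s = f(s):
  1/6·s² + (1/10 − 1)·s + 11/15 = 0
  1/6·s² − (11/15 + 1/6)·s + 11/15 = 0
which factors as (s − 1)·(1/6·s − 11/15) = 0, giving roots s = 1 and s = (11/15)/(1/6) = 22/5. Since 22/5 ≥ 1, the smallest root in [0, 1] is s = 1.)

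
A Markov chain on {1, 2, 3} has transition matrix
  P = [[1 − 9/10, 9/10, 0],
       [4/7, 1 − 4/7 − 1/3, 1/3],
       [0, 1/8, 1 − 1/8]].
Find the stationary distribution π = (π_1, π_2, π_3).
π = (40/271, 63/271, 168/271)

This is a birth-death chain on three states, which satisfies detailed balance: π_1 · P_{12} = π_2 · P_{21} and π_2 · P_{23} = π_3 · P_{32}.
From π_1 · 9/10 = π_2 · 4/7: π_2/π_1 = (9/10)/(4/7) = 63/40.
From π_2 · 1/3 = π_3 · 1/8: π_3/π_2 = (1/3)/(1/8) = 8/3.
Take π_1 proportional to 1; then unnormalized π = (1, 63/40, 21/5). Normalize by dividing by the sum 271/40:
  π = (40/271, 63/271, 168/271).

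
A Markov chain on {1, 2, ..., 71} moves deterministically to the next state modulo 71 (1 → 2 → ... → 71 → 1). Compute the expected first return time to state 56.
E[T_56 | X_0 = 56] = 71

The chain cycles deterministically, so starting at state 56 it returns in exactly 71 steps. Equivalently, the stationary distribution is uniform π_j = 1/71 for every state j, so by Kac's formula E[T_56] = 1/π_56 = 71.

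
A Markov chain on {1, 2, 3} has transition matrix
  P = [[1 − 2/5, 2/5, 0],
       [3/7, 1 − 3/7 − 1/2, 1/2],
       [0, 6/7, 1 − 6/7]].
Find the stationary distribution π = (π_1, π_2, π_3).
π = (90/223, 84/223, 49/223)

This is a birth-death chain on three states, which satisfies detailed balance: π_1 · P_{12} = π_2 · P_{21} and π_2 · P_{23} = π_3 · P_{32}.
From π_1 · 2/5 = π_2 · 3/7: π_2/π_1 = (2/5)/(3/7) = 14/15.
From π_2 · 1/2 = π_3 · 6/7: π_3/π_2 = (1/2)/(6/7) = 7/12.
Take π_1 proportional to 1; then unnormalized π = (1, 14/15, 49/90). Normalize by dividing by the sum 223/90:
  π = (90/223, 84/223, 49/223).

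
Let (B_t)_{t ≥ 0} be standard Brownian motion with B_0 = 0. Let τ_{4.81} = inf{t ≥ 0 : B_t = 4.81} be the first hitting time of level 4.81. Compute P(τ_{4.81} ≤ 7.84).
P(τ_{4.81} ≤ 7.84) = 2(1 − Φ(4.81/√7.84)) = 2(1 − Φ(1.7179)) ≈ 0.0858

By the reflection principle for standard BM, P(τ_b ≤ t) = 2 · P(B_t ≥ b). Since B_t ~ N(0, t), P(B_t ≥ 4.81) = 1 − Φ(4.81/√t) = 1 − Φ(4.81/√7.84) = 1 − Φ(1.7179) ≈ 0.04291. Doubling: P(τ_{4.81} ≤ 7.84) ≈ 2 · 0.04291 = 0.08582 ≈ 0.0858.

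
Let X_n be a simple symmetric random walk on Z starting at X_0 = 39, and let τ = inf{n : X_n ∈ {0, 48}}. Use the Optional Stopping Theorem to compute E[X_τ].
E[X_τ] = 39

X_n is a martingale and τ is a bounded-mean stopping time (indeed τ is finite a.s. with bounded expectation since the walk is in a bounded region). By the OST, E[X_τ] = E[X_0] = 39. Equivalently: E[X_τ] = 48 · P(hit 48 first) + 0 · P(hit 0 first) = 48 · (39/48) = 39.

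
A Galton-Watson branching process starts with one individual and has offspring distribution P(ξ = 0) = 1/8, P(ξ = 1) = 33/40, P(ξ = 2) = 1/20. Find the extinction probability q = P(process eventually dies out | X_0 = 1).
q = 1

Mean offspring μ = 0·1/8 + 1·33/40 + 2·1/20 = 37/40 ≤ 1. For μ ≤ 1 with offspring not concentrated at 1, the Galton-Watson process goes extinct almost surely, so q = 1.
(Algebraic check: The pgf is f(s) = 1/8 + 33/40·s + 1/20·s². The extinction probability q is the smallest fixed point of f in [0, 1]. Setting s = f(s):
  1/20·s² + (33/40 − 1)·s + 1/8 = 0
  1/20·s² − (1/8 + 1/20)·s + 1/8 = 0
which factors as (s − 1)·(1/20·s − 1/8) = 0, giving roots s = 1 and s = (1/8)/(1/20) = 5/2. Since 5/2 ≥ 1, the smallest root in [0, 1] is s = 1.)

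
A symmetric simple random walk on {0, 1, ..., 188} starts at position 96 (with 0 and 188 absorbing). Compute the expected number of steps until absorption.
E[τ | X_0 = 96] = 8832

Let v_k = E[τ | X_0 = k]. Boundary: v_0 = v_188 = 0. Recurrence: v_k = 1 + (v_{k-1} + v_{k+1})/2 for 1 ≤ k ≤ 187. The particular solution to v_k − (v_{k-1} + v_{k+1})/2 = 1 is v_k = −k^2. Adding homogeneous solution A + B k and matching boundaries gives v_k = k (188 − k). Substituting k = 96: v_96 = 96 · 92 = 8832.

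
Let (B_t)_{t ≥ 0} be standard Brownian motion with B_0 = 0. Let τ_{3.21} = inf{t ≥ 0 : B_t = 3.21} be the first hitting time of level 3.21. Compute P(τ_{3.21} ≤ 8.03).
P(τ_{3.21} ≤ 8.03) = 2(1 − Φ(3.21/√8.03)) = 2(1 − Φ(1.1328)) ≈ 0.2573

By the reflection principle for standard BM, P(τ_b ≤ t) = 2 · P(B_t ≥ b). Since B_t ~ N(0, t), P(B_t ≥ 3.21) = 1 − Φ(3.21/√t) = 1 − Φ(3.21/√8.03) = 1 − Φ(1.1328) ≈ 0.12865. Doubling: P(τ_{3.21} ≤ 8.03) ≈ 2 · 0.12865 = 0.25730 ≈ 0.2573.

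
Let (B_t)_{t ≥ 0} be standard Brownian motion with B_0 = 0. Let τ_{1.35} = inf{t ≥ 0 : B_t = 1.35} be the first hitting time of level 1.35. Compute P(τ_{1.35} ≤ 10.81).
P(τ_{1.35} ≤ 10.81) = 2(1 − Φ(1.35/√10.81)) = 2(1 − Φ(0.4106)) ≈ 0.6814

By the reflection principle for standard BM, P(τ_b ≤ t) = 2 · P(B_t ≥ b). Since B_t ~ N(0, t), P(B_t ≥ 1.35) = 1 − Φ(1.35/√t) = 1 − Φ(1.35/√10.81) = 1 − Φ(0.4106) ≈ 0.34068. Doubling: P(τ_{1.35} ≤ 10.81) ≈ 2 · 0.34068 = 0.68136 ≈ 0.6814.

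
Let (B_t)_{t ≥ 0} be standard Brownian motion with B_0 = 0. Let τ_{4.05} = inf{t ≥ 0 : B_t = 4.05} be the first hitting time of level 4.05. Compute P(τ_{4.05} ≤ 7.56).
P(τ_{4.05} ≤ 7.56) = 2(1 − Φ(4.05/√7.56)) = 2(1 − Φ(1.4730)) ≈ 0.1408

By the reflection principle for standard BM, P(τ_b ≤ t) = 2 · P(B_t ≥ b). Since B_t ~ N(0, t), P(B_t ≥ 4.05) = 1 − Φ(4.05/√t) = 1 − Φ(4.05/√7.56) = 1 − Φ(1.4730) ≈ 0.07038. Doubling: P(τ_{4.05} ≤ 7.56) ≈ 2 · 0.07038 = 0.14076 ≈ 0.1408.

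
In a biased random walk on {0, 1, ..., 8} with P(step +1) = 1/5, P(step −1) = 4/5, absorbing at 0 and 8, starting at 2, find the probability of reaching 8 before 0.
P(hit 8 before 0) = (1 − (4)^2) / (1 − (4)^8) = 1/4369

Let u_k denote P(reach 8 before 0 | start at k). Boundary: u_0 = 0, u_8 = 1. Recurrence: u_k = 1/5·u_{k+1} + 4/5·u_{k-1} for 1 ≤ k ≤ 7. Try u_k = A + B·r^k with r = q/p = (4/5)/(1/5) = 4. Substitution satisfies the recurrence; boundary conditions give:
  u_k = (1 − r^k) / (1 − r^N) = (1 − (4)^2) / (1 − (4)^8) = 1/4369.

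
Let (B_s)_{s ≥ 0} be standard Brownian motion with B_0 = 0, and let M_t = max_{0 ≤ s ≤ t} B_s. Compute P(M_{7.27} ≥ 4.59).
P(M_{7.27} ≥ 4.59) = 2·P(B_{7.27} ≥ 4.59) = 2(1 − Φ(4.59/√7.27)) ≈ 0.0887

By the reflection principle for Brownian motion, P(M_t ≥ a) = 2 · P(B_t ≥ a) for a ≥ 0. Since B_t ~ N(0, t), P(B_t ≥ 4.59) = 1 − Φ(4.59/√t) = 1 − Φ(4.59/√7.27) = 1 − Φ(1.7023). So
  P(M_{7.27} ≥ 4.59) = 2(1 − Φ(1.7023)) ≈ 0.0887.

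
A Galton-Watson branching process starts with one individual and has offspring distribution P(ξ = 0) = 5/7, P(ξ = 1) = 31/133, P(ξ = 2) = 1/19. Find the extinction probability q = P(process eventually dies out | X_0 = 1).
q = 1

Mean offspring μ = 0·5/7 + 1·31/133 + 2·1/19 = 45/133 ≤ 1. For μ ≤ 1 with offspring not concentrated at 1, the Galton-Watson process goes extinct almost surely, so q = 1.
(Algebraic check: The pgf is f(s) = 5/7 + 31/133·s + 1/19·s². The extinction probability q is the smallest fixed point of f in [0, 1]. Setting s = f(s):
  1/19·s² + (31/133 − 1)·s + 5/7 = 0
  1/19·s² − (5/7 + 1/19)·s + 5/7 = 0
which factors as (s − 1)·(1/19·s − 5/7) = 0, giving roots s = 1 and s = (5/7)/(1/19) = 95/7. Since 95/7 ≥ 1, the smallest root in [0, 1] is s = 1.)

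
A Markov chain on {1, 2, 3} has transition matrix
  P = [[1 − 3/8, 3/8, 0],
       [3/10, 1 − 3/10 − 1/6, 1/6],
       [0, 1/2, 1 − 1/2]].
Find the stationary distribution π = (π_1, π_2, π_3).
π = (3/8, 15/32, 5/32)

This is a birth-death chain on three states, which satisfies detailed balance: π_1 · P_{12} = π_2 · P_{21} and π_2 · P_{23} = π_3 · P_{32}.
From π_1 · 3/8 = π_2 · 3/10: π_2/π_1 = (3/8)/(3/10) = 5/4.
From π_2 · 1/6 = π_3 · 1/2: π_3/π_2 = (1/6)/(1/2) = 1/3.
Take π_1 proportional to 1; then unnormalized π = (1, 5/4, 5/12). Normalize by dividing by the sum 8/3:
  π = (3/8, 15/32, 5/32).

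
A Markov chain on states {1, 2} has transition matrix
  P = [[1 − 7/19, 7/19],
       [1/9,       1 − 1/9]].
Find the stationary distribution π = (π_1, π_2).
π_1 = 19/82, π_2 = 63/82

Solve πP = π with π_1 + π_2 = 1. From πP = π: π_1 · (1 − 7/19) + π_2 · 1/9 = π_1 ⇒ π_2 · 1/9 = π_1 · 7/19 ⇒ π_2/π_1 = (7/19)/(1/9) = 63/19. Together with π_1 + π_2 = 1:
  π_1 = (1/9)/(7/19 + 1/9) = (1/9)/(82/171) = 19/82,
  π_2 = (7/19)/(7/19 + 1/9) = (7/19)/(82/171) = 63/82.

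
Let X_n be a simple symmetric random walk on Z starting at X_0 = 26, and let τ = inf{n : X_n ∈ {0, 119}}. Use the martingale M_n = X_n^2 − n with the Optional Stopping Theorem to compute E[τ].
E[τ] = 2418

M_n = X_n^2 − n is a martingale (since E[X_{n+1}^2 | F_n] = X_n^2 + 1). By OST (τ has finite mean in a bounded region), E[M_τ] = E[M_0] = X_0^2 − 0 = 26^2 = 676. Also E[M_τ] = E[X_τ^2] − E[τ]. The walk exits at 0 or 119, with P(hit 119 first) = 26/119, so E[X_τ^2] = 119^2 · 26/119 + 0 = 3094. Thus E[τ] = E[X_τ^2] − E[M_τ] = 3094 − 676 = 2418 = 26(119 − 26) = 2418.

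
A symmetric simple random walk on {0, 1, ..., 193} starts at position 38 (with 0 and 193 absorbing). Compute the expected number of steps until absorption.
E[τ | X_0 = 38] = 5890

Let v_k = E[τ | X_0 = k]. Boundary: v_0 = v_193 = 0. Recurrence: v_k = 1 + (v_{k-1} + v_{k+1})/2 for 1 ≤ k ≤ 192. The particular solution to v_k − (v_{k-1} + v_{k+1})/2 = 1 is v_k = −k^2. Adding homogeneous solution A + B k and matching boundaries gives v_k = k (193 − k). Substituting k = 38: v_38 = 38 · 155 = 5890.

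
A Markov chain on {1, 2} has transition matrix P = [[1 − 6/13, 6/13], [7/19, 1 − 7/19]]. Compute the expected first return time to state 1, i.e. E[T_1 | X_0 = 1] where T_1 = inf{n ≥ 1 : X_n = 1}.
E[T_1 | X_0 = 1] = 1/π_1 = 205/91

For an irreducible recurrent Markov chain with stationary distribution π, E[T_i | X_0 = i] = 1/π_i (Kac's formula). Here π_1 = (7/19)/(6/13 + 7/19) = (7/19)/(205/247) = 91/205, so E[T_1 | X_0 = 1] = 1/π_1 = (6/13 + 7/19)/(7/19) = (205/247)/(7/19) = 205/91.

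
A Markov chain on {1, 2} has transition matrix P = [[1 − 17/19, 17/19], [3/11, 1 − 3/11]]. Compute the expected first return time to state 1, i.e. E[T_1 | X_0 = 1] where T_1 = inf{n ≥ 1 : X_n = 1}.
E[T_1 | X_0 = 1] = 1/π_1 = 244/57

For an irreducible recurrent Markov chain with stationary distribution π, E[T_i | X_0 = i] = 1/π_i (Kac's formula). Here π_1 = (3/11)/(17/19 + 3/11) = (3/11)/(244/209) = 57/244, so E[T_1 | X_0 = 1] = 1/π_1 = (17/19 + 3/11)/(3/11) = (244/209)/(3/11) = 244/57.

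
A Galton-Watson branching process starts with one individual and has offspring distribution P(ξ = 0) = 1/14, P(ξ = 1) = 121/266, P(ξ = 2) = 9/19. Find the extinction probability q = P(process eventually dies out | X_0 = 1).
q = 19/126

The pgf is f(s) = 1/14 + 121/266·s + 9/19·s². The extinction probability q is the smallest fixed point of f in [0, 1]. Setting s = f(s):
  9/19·s² + (121/266 − 1)·s + 1/14 = 0
  9/19·s² − (1/14 + 9/19)·s + 1/14 = 0
which factors as (s − 1)·(9/19·s − 1/14) = 0, giving roots s = 1 and s = (1/14)/(9/19) = 19/126.
Mean offspring μ = 121/266 + 2·9/19 = 373/266 > 1 (supercritical), so q < 1. The extinction probability is the smaller root: q = (1/14)/(9/19) = 19/126.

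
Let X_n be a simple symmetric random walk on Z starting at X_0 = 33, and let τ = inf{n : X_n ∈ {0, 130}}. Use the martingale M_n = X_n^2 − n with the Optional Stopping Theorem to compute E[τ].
E[τ] = 3201

M_n = X_n^2 − n is a martingale (since E[X_{n+1}^2 | F_n] = X_n^2 + 1). By OST (τ has finite mean in a bounded region), E[M_τ] = E[M_0] = X_0^2 − 0 = 33^2 = 1089. Also E[M_τ] = E[X_τ^2] − E[τ]. The walk exits at 0 or 130, with P(hit 130 first) = 33/130, so E[X_τ^2] = 130^2 · 33/130 + 0 = 4290. Thus E[τ] = E[X_τ^2] − E[M_τ] = 4290 − 1089 = 3201 = 33(130 − 33) = 3201.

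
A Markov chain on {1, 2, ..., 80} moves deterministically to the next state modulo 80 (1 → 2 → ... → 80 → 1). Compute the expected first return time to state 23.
E[T_23 | X_0 = 23] = 80

The chain cycles deterministically, so starting at state 23 it returns in exactly 80 steps. Equivalently, the stationary distribution is uniform π_j = 1/80 for every state j, so by Kac's formula E[T_23] = 1/π_23 = 80.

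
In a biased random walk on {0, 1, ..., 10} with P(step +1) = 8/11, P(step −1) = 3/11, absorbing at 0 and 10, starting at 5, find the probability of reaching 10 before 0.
P(hit 10 before 0) = (1 − (3/8)^5) / (1 − (3/8)^10) = 32768/33011

Let u_k denote P(reach 10 before 0 | start at k). Boundary: u_0 = 0, u_10 = 1. Recurrence: u_k = 8/11·u_{k+1} + 3/11·u_{k-1} for 1 ≤ k ≤ 9. Try u_k = A + B·r^k with r = q/p = (3/11)/(8/11) = 3/8. Substitution satisfies the recurrence; boundary conditions give:
  u_k = (1 − r^k) / (1 − r^N) = (1 − (3/8)^5) / (1 − (3/8)^10) = 32768/33011.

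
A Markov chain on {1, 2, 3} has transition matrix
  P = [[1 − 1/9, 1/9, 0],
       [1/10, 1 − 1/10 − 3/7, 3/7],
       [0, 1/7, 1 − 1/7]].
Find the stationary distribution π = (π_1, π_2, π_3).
π = (9/49, 10/49, 30/49)

This is a birth-death chain on three states, which satisfies detailed balance: π_1 · P_{12} = π_2 · P_{21} and π_2 · P_{23} = π_3 · P_{32}.
From π_1 · 1/9 = π_2 · 1/10: π_2/π_1 = (1/9)/(1/10) = 10/9.
From π_2 · 3/7 = π_3 · 1/7: π_3/π_2 = (3/7)/(1/7) = 3.
Take π_1 proportional to 1; then unnormalized π = (1, 10/9, 10/3). Normalize by dividing by the sum 49/9:
  π = (9/49, 10/49, 30/49).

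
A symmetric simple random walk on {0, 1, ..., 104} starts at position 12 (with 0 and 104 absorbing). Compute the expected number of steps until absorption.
E[τ | X_0 = 12] = 1104

Let v_k = E[τ | X_0 = k]. Boundary: v_0 = v_104 = 0. Recurrence: v_k = 1 + (v_{k-1} + v_{k+1})/2 for 1 ≤ k ≤ 103. The particular solution to v_k − (v_{k-1} + v_{k+1})/2 = 1 is v_k = −k^2. Adding homogeneous solution A + B k and matching boundaries gives v_k = k (104 − k). Substituting k = 12: v_12 = 12 · 92 = 1104.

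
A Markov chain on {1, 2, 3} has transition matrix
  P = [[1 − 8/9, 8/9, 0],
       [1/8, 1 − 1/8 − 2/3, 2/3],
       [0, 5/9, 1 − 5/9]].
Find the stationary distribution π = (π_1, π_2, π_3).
π = (45/749, 320/749, 384/749)

This is a birth-death chain on three states, which satisfies detailed balance: π_1 · P_{12} = π_2 · P_{21} and π_2 · P_{23} = π_3 · P_{32}.
From π_1 · 8/9 = π_2 · 1/8: π_2/π_1 = (8/9)/(1/8) = 64/9.
From π_2 · 2/3 = π_3 · 5/9: π_3/π_2 = (2/3)/(5/9) = 6/5.
Take π_1 proportional to 1; then unnormalized π = (1, 64/9, 128/15). Normalize by dividing by the sum 749/45:
  π = (45/749, 320/749, 384/749).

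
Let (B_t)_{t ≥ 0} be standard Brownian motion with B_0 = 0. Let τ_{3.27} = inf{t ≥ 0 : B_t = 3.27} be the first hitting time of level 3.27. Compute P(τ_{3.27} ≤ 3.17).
P(τ_{3.27} ≤ 3.17) = 2(1 − Φ(3.27/√3.17)) = 2(1 − Φ(1.8366)) ≈ 0.0663

By the reflection principle for standard BM, P(τ_b ≤ t) = 2 · P(B_t ≥ b). Since B_t ~ N(0, t), P(B_t ≥ 3.27) = 1 − Φ(3.27/√t) = 1 − Φ(3.27/√3.17) = 1 − Φ(1.8366) ≈ 0.03313. Doubling: P(τ_{3.27} ≤ 3.17) ≈ 2 · 0.03313 = 0.06626 ≈ 0.0663.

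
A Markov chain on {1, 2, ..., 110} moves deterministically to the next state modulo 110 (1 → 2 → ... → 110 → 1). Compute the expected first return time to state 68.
E[T_68 | X_0 = 68] = 110

The chain cycles deterministically, so starting at state 68 it returns in exactly 110 steps. Equivalently, the stationary distribution is uniform π_j = 1/110 for every state j, so by Kac's formula E[T_68] = 1/π_68 = 110.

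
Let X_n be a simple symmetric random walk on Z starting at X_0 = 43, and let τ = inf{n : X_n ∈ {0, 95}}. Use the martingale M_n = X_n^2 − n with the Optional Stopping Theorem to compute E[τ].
E[τ] = 2236

M_n = X_n^2 − n is a martingale (since E[X_{n+1}^2 | F_n] = X_n^2 + 1). By OST (τ has finite mean in a bounded region), E[M_τ] = E[M_0] = X_0^2 − 0 = 43^2 = 1849. Also E[M_τ] = E[X_τ^2] − E[τ]. The walk exits at 0 or 95, with P(hit 95 first) = 43/95, so E[X_τ^2] = 95^2 · 43/95 + 0 = 4085. Thus E[τ] = E[X_τ^2] − E[M_τ] = 4085 − 1849 = 2236 = 43(95 − 43) = 2236.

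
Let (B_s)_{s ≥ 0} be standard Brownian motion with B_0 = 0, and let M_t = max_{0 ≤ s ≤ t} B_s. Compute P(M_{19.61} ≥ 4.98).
P(M_{19.61} ≥ 4.98) = 2·P(B_{19.61} ≥ 4.98) = 2(1 − Φ(4.98/√19.61)) ≈ 0.2608

By the reflection principle for Brownian motion, P(M_t ≥ a) = 2 · P(B_t ≥ a) for a ≥ 0. Since B_t ~ N(0, t), P(B_t ≥ 4.98) = 1 − Φ(4.98/√t) = 1 − Φ(4.98/√19.61) = 1 − Φ(1.1246). So
  P(M_{19.61} ≥ 4.98) = 2(1 − Φ(1.1246)) ≈ 0.2608.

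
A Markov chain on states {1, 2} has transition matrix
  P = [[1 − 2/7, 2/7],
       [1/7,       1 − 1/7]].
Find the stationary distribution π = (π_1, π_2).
π_1 = 1/3, π_2 = 2/3

Solve πP = π with π_1 + π_2 = 1. From πP = π: π_1 · (1 − 2/7) + π_2 · 1/7 = π_1 ⇒ π_2 · 1/7 = π_1 · 2/7 ⇒ π_2/π_1 = (2/7)/(1/7) = 2. Together with π_1 + π_2 = 1:
  π_1 = (1/7)/(2/7 + 1/7) = (1/7)/(3/7) = 1/3,
  π_2 = (2/7)/(2/7 + 1/7) = (2/7)/(3/7) = 2/3.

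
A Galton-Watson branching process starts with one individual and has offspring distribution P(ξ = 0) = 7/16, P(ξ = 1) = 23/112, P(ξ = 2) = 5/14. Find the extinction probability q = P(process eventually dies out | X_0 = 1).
q = 1

Mean offspring μ = 0·7/16 + 1·23/112 + 2·5/14 = 103/112 ≤ 1. For μ ≤ 1 with offspring not concentrated at 1, the Galton-Watson process goes extinct almost surely, so q = 1.
(Algebraic check: The pgf is f(s) = 7/16 + 23/112·s + 5/14·s². The extinction probability q is the smallest fixed point of f in [0, 1]. Setting s = f(s):
  5/14·s² + (23/112 − 1)·s + 7/16 = 0
  5/14·s² − (7/16 + 5/14)·s + 7/16 = 0
which factors as (s − 1)·(5/14·s − 7/16) = 0, giving roots s = 1 and s = (7/16)/(5/14) = 49/40. Since 49/40 ≥ 1, the smallest root in [0, 1] is s = 1.)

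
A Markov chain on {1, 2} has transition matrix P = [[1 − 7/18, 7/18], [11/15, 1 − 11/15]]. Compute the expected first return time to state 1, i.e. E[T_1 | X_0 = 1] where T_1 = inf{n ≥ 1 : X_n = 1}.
E[T_1 | X_0 = 1] = 1/π_1 = 101/66

For an irreducible recurrent Markov chain with stationary distribution π, E[T_i | X_0 = i] = 1/π_i (Kac's formula). Here π_1 = (11/15)/(7/18 + 11/15) = (11/15)/(101/90) = 66/101, so E[T_1 | X_0 = 1] = 1/π_1 = (7/18 + 11/15)/(11/15) = (101/90)/(11/15) = 101/66.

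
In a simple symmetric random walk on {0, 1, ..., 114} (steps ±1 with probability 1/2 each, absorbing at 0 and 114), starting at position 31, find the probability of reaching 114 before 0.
P(hit 114 before 0) = 31/114

Let u_k = P(hit 114 before 0 | start at k). Then u_0 = 0, u_114 = 1, and u_k = u_{k-1}/2 + u_{k+1}/2 for 1 ≤ k ≤ 113. This harmonic recurrence is solved by u_k = k/114, giving u_31 = 31/114.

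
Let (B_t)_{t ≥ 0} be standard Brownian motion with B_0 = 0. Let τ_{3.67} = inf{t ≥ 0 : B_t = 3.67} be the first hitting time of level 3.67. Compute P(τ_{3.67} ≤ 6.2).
P(τ_{3.67} ≤ 6.2) = 2(1 − Φ(3.67/√6.2)) = 2(1 − Φ(1.4739)) ≈ 0.1405

By the reflection principle for standard BM, P(τ_b ≤ t) = 2 · P(B_t ≥ b). Since B_t ~ N(0, t), P(B_t ≥ 3.67) = 1 − Φ(3.67/√t) = 1 − Φ(3.67/√6.2) = 1 − Φ(1.4739) ≈ 0.07025. Doubling: P(τ_{3.67} ≤ 6.2) ≈ 2 · 0.07025 = 0.14050 ≈ 0.1405.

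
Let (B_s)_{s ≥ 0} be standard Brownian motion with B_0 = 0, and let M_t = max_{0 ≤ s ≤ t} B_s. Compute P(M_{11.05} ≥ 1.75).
P(M_{11.05} ≥ 1.75) = 2·P(B_{11.05} ≥ 1.75) = 2(1 − Φ(1.75/√11.05)) ≈ 0.5986

By the reflection principle for Brownian motion, P(M_t ≥ a) = 2 · P(B_t ≥ a) for a ≥ 0. Since B_t ~ N(0, t), P(B_t ≥ 1.75) = 1 − Φ(1.75/√t) = 1 − Φ(1.75/√11.05) = 1 − Φ(0.5264). So
  P(M_{11.05} ≥ 1.75) = 2(1 − Φ(0.5264)) ≈ 0.5986.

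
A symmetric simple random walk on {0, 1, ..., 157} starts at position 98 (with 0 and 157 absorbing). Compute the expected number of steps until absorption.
E[τ | X_0 = 98] = 5782

Let v_k = E[τ | X_0 = k]. Boundary: v_0 = v_157 = 0. Recurrence: v_k = 1 + (v_{k-1} + v_{k+1})/2 for 1 ≤ k ≤ 156. The particular solution to v_k − (v_{k-1} + v_{k+1})/2 = 1 is v_k = −k^2. Adding homogeneous solution A + B k and matching boundaries gives v_k = k (157 − k). Substituting k = 98: v_98 = 98 · 59 = 5782.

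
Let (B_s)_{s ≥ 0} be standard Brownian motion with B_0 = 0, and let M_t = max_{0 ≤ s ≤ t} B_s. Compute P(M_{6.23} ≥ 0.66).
P(M_{6.23} ≥ 0.66) = 2·P(B_{6.23} ≥ 0.66) = 2(1 − Φ(0.66/√6.23)) ≈ 0.7915

By the reflection principle for Brownian motion, P(M_t ≥ a) = 2 · P(B_t ≥ a) for a ≥ 0. Since B_t ~ N(0, t), P(B_t ≥ 0.66) = 1 − Φ(0.66/√t) = 1 − Φ(0.66/√6.23) = 1 − Φ(0.2644). So
  P(M_{6.23} ≥ 0.66) = 2(1 − Φ(0.2644)) ≈ 0.7915.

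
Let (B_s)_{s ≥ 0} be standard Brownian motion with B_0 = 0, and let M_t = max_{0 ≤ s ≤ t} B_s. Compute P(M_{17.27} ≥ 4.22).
P(M_{17.27} ≥ 4.22) = 2·P(B_{17.27} ≥ 4.22) = 2(1 − Φ(4.22/√17.27)) ≈ 0.3099

By the reflection principle for Brownian motion, P(M_t ≥ a) = 2 · P(B_t ≥ a) for a ≥ 0. Since B_t ~ N(0, t), P(B_t ≥ 4.22) = 1 − Φ(4.22/√t) = 1 − Φ(4.22/√17.27) = 1 − Φ(1.0155). So
  P(M_{17.27} ≥ 4.22) = 2(1 − Φ(1.0155)) ≈ 0.3099.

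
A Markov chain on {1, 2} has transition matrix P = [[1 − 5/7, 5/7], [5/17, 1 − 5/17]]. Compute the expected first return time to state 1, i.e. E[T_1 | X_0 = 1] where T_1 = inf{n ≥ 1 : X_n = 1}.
E[T_1 | X_0 = 1] = 1/π_1 = 24/7

For an irreducible recurrent Markov chain with stationary distribution π, E[T_i | X_0 = i] = 1/π_i (Kac's formula). Here π_1 = (5/17)/(5/7 + 5/17) = (5/17)/(120/119) = 7/24, so E[T_1 | X_0 = 1] = 1/π_1 = (5/7 + 5/17)/(5/17) = (120/119)/(5/17) = 24/7.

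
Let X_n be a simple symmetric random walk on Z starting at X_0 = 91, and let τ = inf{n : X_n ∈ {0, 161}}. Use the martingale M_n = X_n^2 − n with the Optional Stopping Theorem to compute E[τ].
E[τ] = 6370

M_n = X_n^2 − n is a martingale (since E[X_{n+1}^2 | F_n] = X_n^2 + 1). By OST (τ has finite mean in a bounded region), E[M_τ] = E[M_0] = X_0^2 − 0 = 91^2 = 8281. Also E[M_τ] = E[X_τ^2] − E[τ]. The walk exits at 0 or 161, with P(hit 161 first) = 91/161, so E[X_τ^2] = 161^2 · 91/161 + 0 = 14651. Thus E[τ] = E[X_τ^2] − E[M_τ] = 14651 − 8281 = 6370 = 91(161 − 91) = 6370.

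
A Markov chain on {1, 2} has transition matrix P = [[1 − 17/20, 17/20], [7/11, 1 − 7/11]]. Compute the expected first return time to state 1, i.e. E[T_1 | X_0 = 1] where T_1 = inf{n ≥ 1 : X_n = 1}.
E[T_1 | X_0 = 1] = 1/π_1 = 327/140

For an irreducible recurrent Markov chain with stationary distribution π, E[T_i | X_0 = i] = 1/π_i (Kac's formula). Here π_1 = (7/11)/(17/20 + 7/11) = (7/11)/(327/220) = 140/327, so E[T_1 | X_0 = 1] = 1/π_1 = (17/20 + 7/11)/(7/11) = (327/220)/(7/11) = 327/140.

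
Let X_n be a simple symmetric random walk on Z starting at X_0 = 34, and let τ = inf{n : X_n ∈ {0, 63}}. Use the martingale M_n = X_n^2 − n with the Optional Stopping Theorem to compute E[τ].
E[τ] = 986

M_n = X_n^2 − n is a martingale (since E[X_{n+1}^2 | F_n] = X_n^2 + 1). By OST (τ has finite mean in a bounded region), E[M_τ] = E[M_0] = X_0^2 − 0 = 34^2 = 1156. Also E[M_τ] = E[X_τ^2] − E[τ]. The walk exits at 0 or 63, with P(hit 63 first) = 34/63, so E[X_τ^2] = 63^2 · 34/63 + 0 = 2142. Thus E[τ] = E[X_τ^2] − E[M_τ] = 2142 − 1156 = 986 = 34(63 − 34) = 986.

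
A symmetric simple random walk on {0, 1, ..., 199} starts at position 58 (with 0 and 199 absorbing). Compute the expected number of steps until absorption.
E[τ | X_0 = 58] = 8178

Let v_k = E[τ | X_0 = k]. Boundary: v_0 = v_199 = 0. Recurrence: v_k = 1 + (v_{k-1} + v_{k+1})/2 for 1 ≤ k ≤ 198. The particular solution to v_k − (v_{k-1} + v_{k+1})/2 = 1 is v_k = −k^2. Adding homogeneous solution A + B k and matching boundaries gives v_k = k (199 − k). Substituting k = 58: v_58 = 58 · 141 = 8178.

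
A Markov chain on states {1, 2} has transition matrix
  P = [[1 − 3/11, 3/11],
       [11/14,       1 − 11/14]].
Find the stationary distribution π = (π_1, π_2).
π_1 = 121/163, π_2 = 42/163

Solve πP = π with π_1 + π_2 = 1. From πP = π: π_1 · (1 − 3/11) + π_2 · 11/14 = π_1 ⇒ π_2 · 11/14 = π_1 · 3/11 ⇒ π_2/π_1 = (3/11)/(11/14) = 42/121. Together with π_1 + π_2 = 1:
  π_1 = (11/14)/(3/11 + 11/14) = (11/14)/(163/154) = 121/163,
  π_2 = (3/11)/(3/11 + 11/14) = (3/11)/(163/154) = 42/163.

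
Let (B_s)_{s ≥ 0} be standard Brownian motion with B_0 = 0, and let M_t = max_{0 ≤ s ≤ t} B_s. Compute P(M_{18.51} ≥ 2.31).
P(M_{18.51} ≥ 2.31) = 2·P(B_{18.51} ≥ 2.31) = 2(1 − Φ(2.31/√18.51)) ≈ 0.5913

By the reflection principle for Brownian motion, P(M_t ≥ a) = 2 · P(B_t ≥ a) for a ≥ 0. Since B_t ~ N(0, t), P(B_t ≥ 2.31) = 1 − Φ(2.31/√t) = 1 − Φ(2.31/√18.51) = 1 − Φ(0.5369). So
  P(M_{18.51} ≥ 2.31) = 2(1 − Φ(0.5369)) ≈ 0.5913.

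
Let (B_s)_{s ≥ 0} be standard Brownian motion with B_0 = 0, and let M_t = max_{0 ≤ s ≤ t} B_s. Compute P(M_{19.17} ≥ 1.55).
P(M_{19.17} ≥ 1.55) = 2·P(B_{19.17} ≥ 1.55) = 2(1 − Φ(1.55/√19.17)) ≈ 0.7233

By the reflection principle for Brownian motion, P(M_t ≥ a) = 2 · P(B_t ≥ a) for a ≥ 0. Since B_t ~ N(0, t), P(B_t ≥ 1.55) = 1 − Φ(1.55/√t) = 1 − Φ(1.55/√19.17) = 1 − Φ(0.3540). So
  P(M_{19.17} ≥ 1.55) = 2(1 − Φ(0.3540)) ≈ 0.7233.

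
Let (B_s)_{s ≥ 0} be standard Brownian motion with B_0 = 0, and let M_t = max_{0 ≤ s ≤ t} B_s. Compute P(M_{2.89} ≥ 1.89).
P(M_{2.89} ≥ 1.89) = 2·P(B_{2.89} ≥ 1.89) = 2(1 − Φ(1.89/√2.89)) ≈ 0.2662

By the reflection principle for Brownian motion, P(M_t ≥ a) = 2 · P(B_t ≥ a) for a ≥ 0. Since B_t ~ N(0, t), P(B_t ≥ 1.89) = 1 − Φ(1.89/√t) = 1 − Φ(1.89/√2.89) = 1 − Φ(1.1118). So
  P(M_{2.89} ≥ 1.89) = 2(1 − Φ(1.1118)) ≈ 0.2662.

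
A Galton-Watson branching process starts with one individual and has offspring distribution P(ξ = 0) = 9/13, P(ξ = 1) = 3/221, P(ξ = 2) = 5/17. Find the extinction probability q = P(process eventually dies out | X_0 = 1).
q = 1

Mean offspring μ = 0·9/13 + 1·3/221 + 2·5/17 = 133/221 ≤ 1. For μ ≤ 1 with offspring not concentrated at 1, the Galton-Watson process goes extinct almost surely, so q = 1.
(Algebraic check: The pgf is f(s) = 9/13 + 3/221·s + 5/17·s². The extinction probability q is the smallest fixed point of f in [0, 1]. Setting s = f(s):
  5/17·s² + (3/221 − 1)·s + 9/13 = 0
  5/17·s² − (9/13 + 5/17)·s + 9/13 = 0
which factors as (s − 1)·(5/17·s − 9/13) = 0, giving roots s = 1 and s = (9/13)/(5/17) = 153/65. Since 153/65 ≥ 1, the smallest root in [0, 1] is s = 1.)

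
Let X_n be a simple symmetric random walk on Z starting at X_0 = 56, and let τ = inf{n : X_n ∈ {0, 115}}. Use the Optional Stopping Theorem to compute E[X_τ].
E[X_τ] = 56

X_n is a martingale and τ is a bounded-mean stopping time (indeed τ is finite a.s. with bounded expectation since the walk is in a bounded region). By the OST, E[X_τ] = E[X_0] = 56. Equivalently: E[X_τ] = 115 · P(hit 115 first) + 0 · P(hit 0 first) = 115 · (56/115) = 56.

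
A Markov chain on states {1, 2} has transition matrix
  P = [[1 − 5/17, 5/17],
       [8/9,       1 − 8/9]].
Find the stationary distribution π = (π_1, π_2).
π_1 = 136/181, π_2 = 45/181

Solve πP = π with π_1 + π_2 = 1. From πP = π: π_1 · (1 − 5/17) + π_2 · 8/9 = π_1 ⇒ π_2 · 8/9 = π_1 · 5/17 ⇒ π_2/π_1 = (5/17)/(8/9) = 45/136. Together with π_1 + π_2 = 1:
  π_1 = (8/9)/(5/17 + 8/9) = (8/9)/(181/153) = 136/181,
  π_2 = (5/17)/(5/17 + 8/9) = (5/17)/(181/153) = 45/181.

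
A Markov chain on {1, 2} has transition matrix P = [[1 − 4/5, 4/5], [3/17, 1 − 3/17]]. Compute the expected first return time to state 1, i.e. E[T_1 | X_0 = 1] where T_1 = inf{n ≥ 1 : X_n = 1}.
E[T_1 | X_0 = 1] = 1/π_1 = 83/15

For an irreducible recurrent Markov chain with stationary distribution π, E[T_i | X_0 = i] = 1/π_i (Kac's formula). Here π_1 = (3/17)/(4/5 + 3/17) = (3/17)/(83/85) = 15/83, so E[T_1 | X_0 = 1] = 1/π_1 = (4/5 + 3/17)/(3/17) = (83/85)/(3/17) = 83/15.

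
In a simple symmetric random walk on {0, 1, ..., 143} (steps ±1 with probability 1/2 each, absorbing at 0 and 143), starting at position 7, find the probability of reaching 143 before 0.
P(hit 143 before 0) = 7/143

Let u_k = P(hit 143 before 0 | start at k). Then u_0 = 0, u_143 = 1, and u_k = u_{k-1}/2 + u_{k+1}/2 for 1 ≤ k ≤ 142. This harmonic recurrence is solved by u_k = k/143, giving u_7 = 7/143.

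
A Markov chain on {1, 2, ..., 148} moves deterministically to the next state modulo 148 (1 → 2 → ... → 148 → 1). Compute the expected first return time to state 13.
E[T_13 | X_0 = 13] = 148

The chain cycles deterministically, so starting at state 13 it returns in exactly 148 steps. Equivalently, the stationary distribution is uniform π_j = 1/148 for every state j, so by Kac's formula E[T_13] = 1/π_13 = 148.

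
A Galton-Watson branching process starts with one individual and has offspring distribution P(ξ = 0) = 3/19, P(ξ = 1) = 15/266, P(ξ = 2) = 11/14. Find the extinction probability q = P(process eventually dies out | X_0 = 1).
q = 42/209

The pgf is f(s) = 3/19 + 15/266·s + 11/14·s². The extinction probability q is the smallest fixed point of f in [0, 1]. Setting s = f(s):
  11/14·s² + (15/266 − 1)·s + 3/19 = 0
  11/14·s² − (3/19 + 11/14)·s + 3/19 = 0
which factors as (s − 1)·(11/14·s − 3/19) = 0, giving roots s = 1 and s = (3/19)/(11/14) = 42/209.
Mean offspring μ = 15/266 + 2·11/14 = 433/266 > 1 (supercritical), so q < 1. The extinction probability is the smaller root: q = (3/19)/(11/14) = 42/209.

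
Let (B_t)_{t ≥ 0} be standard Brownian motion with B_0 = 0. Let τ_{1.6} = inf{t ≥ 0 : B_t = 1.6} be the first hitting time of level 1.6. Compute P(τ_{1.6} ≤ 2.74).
P(τ_{1.6} ≤ 2.74) = 2(1 − Φ(1.6/√2.74)) = 2(1 − Φ(0.9666)) ≈ 0.3337

By the reflection principle for standard BM, P(τ_b ≤ t) = 2 · P(B_t ≥ b). Since B_t ~ N(0, t), P(B_t ≥ 1.6) = 1 − Φ(1.6/√t) = 1 − Φ(1.6/√2.74) = 1 − Φ(0.9666) ≈ 0.16687. Doubling: P(τ_{1.6} ≤ 2.74) ≈ 2 · 0.16687 = 0.33374 ≈ 0.3337.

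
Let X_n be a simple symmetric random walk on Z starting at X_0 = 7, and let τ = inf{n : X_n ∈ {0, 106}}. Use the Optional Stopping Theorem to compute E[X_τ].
E[X_τ] = 7

X_n is a martingale and τ is a bounded-mean stopping time (indeed τ is finite a.s. with bounded expectation since the walk is in a bounded region). By the OST, E[X_τ] = E[X_0] = 7. Equivalently: E[X_τ] = 106 · P(hit 106 first) + 0 · P(hit 0 first) = 106 · (7/106) = 7.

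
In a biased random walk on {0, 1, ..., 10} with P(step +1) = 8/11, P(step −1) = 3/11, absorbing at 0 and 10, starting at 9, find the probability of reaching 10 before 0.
P(hit 10 before 0) = (1 − (3/8)^9) / (1 − (3/8)^10) = 214716872/214736555

Let u_k denote P(reach 10 before 0 | start at k). Boundary: u_0 = 0, u_10 = 1. Recurrence: u_k = 8/11·u_{k+1} + 3/11·u_{k-1} for 1 ≤ k ≤ 9. Try u_k = A + B·r^k with r = q/p = (3/11)/(8/11) = 3/8. Substitution satisfies the recurrence; boundary conditions give:
  u_k = (1 − r^k) / (1 − r^N) = (1 − (3/8)^9) / (1 − (3/8)^10) = 214716872/214736555.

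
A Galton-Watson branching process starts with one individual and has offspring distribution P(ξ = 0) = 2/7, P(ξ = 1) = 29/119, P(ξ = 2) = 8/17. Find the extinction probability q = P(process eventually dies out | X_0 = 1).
q = 17/28

The pgf is f(s) = 2/7 + 29/119·s + 8/17·s². The extinction probability q is the smallest fixed point of f in [0, 1]. Setting s = f(s):
  8/17·s² + (29/119 − 1)·s + 2/7 = 0
  8/17·s² − (2/7 + 8/17)·s + 2/7 = 0
which factors as (s − 1)·(8/17·s − 2/7) = 0, giving roots s = 1 and s = (2/7)/(8/17) = 17/28.
Mean offspring μ = 29/119 + 2·8/17 = 141/119 > 1 (supercritical), so q < 1. The extinction probability is the smaller root: q = (2/7)/(8/17) = 17/28.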